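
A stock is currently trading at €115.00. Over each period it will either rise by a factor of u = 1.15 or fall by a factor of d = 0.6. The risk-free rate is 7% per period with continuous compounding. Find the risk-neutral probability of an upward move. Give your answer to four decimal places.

Risk-neutral probability p = (e^0.07 − 0.6)/(1.15 − 0.6) = 0.4725/0.5500 = 0.8591

p = 0.8591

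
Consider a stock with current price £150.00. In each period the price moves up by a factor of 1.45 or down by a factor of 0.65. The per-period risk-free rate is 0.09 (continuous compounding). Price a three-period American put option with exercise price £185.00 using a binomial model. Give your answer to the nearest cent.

Risk-neutral probability p = (e^0.09 − 0.65)/(1.45 − 0.65) = 0.4442/0.8000 = 0.5552
Terminal stock prices: S_uuu = 457.3, S_uud = 205, S_udd = 91.89, S_ddd = 41.19
Terminal payoffs (K − S): max(-272.3, 0) = 0, max(-19.99, 0) = 0, max(93.11, 0) = 93.11, max(143.8, 0) = 143.8
Node uu (S = 315.4): continuation = e^(−0.09)·[0.5552·0.0000 + 0.4448·0.0000] = 0.0000; exercise value = 0.0000 ≤ continuation, so V_uu = 0.0000
Node ud (S = 141.4): continuation = e^(−0.09)·[0.5552·0.0000 + 0.4448·93.1062] = 37.8477; exercise value = 43.6250 > continuation, so V_ud = 43.6250 (exercise)
Node dd (S = 63.38): continuation = e^(−0.09)·[0.5552·93.1062 + 0.4448·143.8063] = 105.7023; exercise value = 121.6250 > continuation, so V_dd = 121.6250 (exercise)
Node u (S = 217.5): continuation = e^(−0.09)·[0.5552·0.0000 + 0.4448·43.6250] = 17.7336; exercise value = 0.0000 ≤ continuation, so V_u = 17.7336
Node d (S = 97.5): continuation = e^(−0.09)·[0.5552·43.6250 + 0.4448·121.6250] = 71.5773; exercise value = 87.5000 > continuation, so V_d = 87.5000 (exercise)
Node 0 (S = 150): continuation = e^(−0.09)·[0.5552·17.7336 + 0.4448·87.5000] = 44.5673; exercise value = 35.0000 ≤ continuation, so V_0 = 44.5673

£44.57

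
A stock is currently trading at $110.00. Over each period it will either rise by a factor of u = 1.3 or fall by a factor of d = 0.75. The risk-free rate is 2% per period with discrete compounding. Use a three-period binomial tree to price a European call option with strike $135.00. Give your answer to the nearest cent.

$13.43

Risk-neutral probability p = (1 + 0.02 − 0.75)/(1.3 − 0.75) = 0.2700/0.5500 = 0.4909
Terminal stock prices: S_uuu = 241.7, S_uud = 139.4, S_udd = 80.44, S_ddd = 46.41
Terminal payoffs (S − K): max(106.7, 0) = 106.7, max(4.425, 0) = 4.425, max(-54.56, 0) = 0, max(-88.59, 0) = 0
Node uu (S = 185.9): V_uu = 1/1.02·[0.4909·106.6700 + 0.5091·4.4250] = 53.5471
Node ud (S = 107.2): V_ud = 1/1.02·[0.4909·4.4250 + 0.5091·0.0000] = 2.1297
Node dd (S = 61.88): V_dd = 1/1.02·[0.4909·0.0000 + 0.5091·0.0000] = 0.0000
Node u (S = 143): V_u = 1/1.02·[0.4909·53.5471 + 0.5091·2.1297] = 26.8343
Node d (S = 82.5): V_d = 1/1.02·[0.4909·2.1297 + 0.5091·0.0000] = 1.0250
Node 0 (S = 110): V_0 = 1/1.02·[0.4909·26.8343 + 0.5091·1.0250] = 13.4265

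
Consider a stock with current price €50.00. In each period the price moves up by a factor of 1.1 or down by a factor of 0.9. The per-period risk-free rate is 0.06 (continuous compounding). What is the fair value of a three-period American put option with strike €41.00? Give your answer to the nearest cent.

€0.03

Risk-neutral probability p = (e^0.06 − 0.9)/(1.1 − 0.9) = 0.1618/0.2000 = 0.8092
Terminal stock prices: S_uuu = 66.55, S_uud = 54.45, S_udd = 44.55, S_ddd = 36.45
Terminal payoffs (K − S): max(-25.55, 0) = 0, max(-13.45, 0) = 0, max(-3.55, 0) = 0, max(4.55, 0) = 4.55
Node uu (S = 60.5): continuation = e^(−0.06)·[0.8092·0.0000 + 0.1908·0.0000] = 0.0000; exercise value = 0.0000 ≤ continuation, so V_uu = 0.0000
Node ud (S = 49.5): continuation = e^(−0.06)·[0.8092·0.0000 + 0.1908·0.0000] = 0.0000; exercise value = 0.0000 ≤ continuation, so V_ud = 0.0000
Node dd (S = 40.5): continuation = e^(−0.06)·[0.8092·0.0000 + 0.1908·4.5500] = 0.8177; exercise value = 0.5000 ≤ continuation, so V_dd = 0.8177
Node u (S = 55): continuation = e^(−0.06)·[0.8092·0.0000 + 0.1908·0.0000] = 0.0000; exercise value = 0.0000 ≤ continuation, so V_u = 0.0000
Node d (S = 45): continuation = e^(−0.06)·[0.8092·0.0000 + 0.1908·0.8177] = 0.1469; exercise value = 0.0000 ≤ continuation, so V_d = 0.1469
Node 0 (S = 50): continuation = e^(−0.06)·[0.8092·0.0000 + 0.1908·0.1469] = 0.0264; exercise value = 0.0000 ≤ continuation, so V_0 = 0.0264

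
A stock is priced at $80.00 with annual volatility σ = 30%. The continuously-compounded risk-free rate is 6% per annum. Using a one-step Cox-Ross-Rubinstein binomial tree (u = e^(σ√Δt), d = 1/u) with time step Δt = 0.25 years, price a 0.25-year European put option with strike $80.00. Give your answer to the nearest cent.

CRR parameters: u = e^(σ√Δt) = e^(0.3·√0.25) = 1.1618, d = 1/u = 0.8607
Per-period rate: rΔt = 0.06·0.25 = 0.015, so R = e^0.015 = 1.0151
Risk-neutral probability p = (e^0.015 − 0.8607)/(1.1618 − 0.8607) = 0.1544/0.3011 = 0.5128
Terminal stock prices: S_u = 92.95, S_d = 68.86
Terminal payoffs (K − S): max(-12.95, 0) = 0, max(11.14, 0) = 11.14
Node 0 (S = 80): V_0 = e^(−0.015)·[0.5128·0.0000 + 0.4872·11.1434] = 5.3487

$5.35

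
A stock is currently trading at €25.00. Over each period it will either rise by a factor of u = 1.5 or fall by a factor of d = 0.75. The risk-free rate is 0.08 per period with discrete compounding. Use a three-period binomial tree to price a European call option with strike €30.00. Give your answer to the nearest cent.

Risk-neutral probability p = (1 + 0.08 − 0.75)/(1.5 − 0.75) = 0.3300/0.7500 = 0.4400
Terminal stock prices: S_uuu = 84.38, S_uud = 42.19, S_udd = 21.09, S_ddd = 10.55
Terminal payoffs (S − K): max(54.38, 0) = 54.38, max(12.19, 0) = 12.19, max(-8.906, 0) = 0, max(-19.45, 0) = 0
Node uu (S = 56.25): V_uu = 1/1.08·[0.4400·54.3750 + 0.5600·12.1875] = 28.4722
Node ud (S = 28.12): V_ud = 1/1.08·[0.4400·12.1875 + 0.5600·0.0000] = 4.9653
Node dd (S = 14.06): V_dd = 1/1.08·[0.4400·0.0000 + 0.5600·0.0000] = 0.0000
Node u (S = 37.5): V_u = 1/1.08·[0.4400·28.4722 + 0.5600·4.9653] = 14.1744
Node d (S = 18.75): V_d = 1/1.08·[0.4400·4.9653 + 0.5600·0.0000] = 2.0229
Node 0 (S = 25): V_0 = 1/1.08·[0.4400·14.1744 + 0.5600·2.0229] = 6.8237

€6.82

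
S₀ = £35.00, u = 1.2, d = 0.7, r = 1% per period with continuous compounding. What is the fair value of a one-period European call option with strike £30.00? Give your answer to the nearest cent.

£7.37

Risk-neutral probability p = (e^0.01 − 0.7)/(1.2 − 0.7) = 0.3101/0.5000 = 0.6201
Terminal stock prices: S_u = 42, S_d = 24.5
Terminal payoffs (S − K): max(12, 0) = 12, max(-5.5, 0) = 0
Node 0 (S = 35): V_0 = e^(−0.01)·[0.6201·12.0000 + 0.3799·0.0000] = 7.3672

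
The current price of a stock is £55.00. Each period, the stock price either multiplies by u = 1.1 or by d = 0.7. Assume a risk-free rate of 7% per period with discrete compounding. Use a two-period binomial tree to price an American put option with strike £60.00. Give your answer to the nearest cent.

Risk-neutral probability p = (1 + 0.07 − 0.7)/(1.1 − 0.7) = 0.3700/0.4000 = 0.9250
Terminal stock prices: S_uu = 66.55, S_ud = 42.35, S_dd = 26.95
Terminal payoffs (K − S): max(-6.55, 0) = 0, max(17.65, 0) = 17.65, max(33.05, 0) = 33.05
Node u (S = 60.5): continuation = 1/1.07·[0.9250·0.0000 + 0.0750·17.6500] = 1.2371; exercise value = 0.0000 ≤ continuation, so V_u = 1.2371
Node d (S = 38.5): continuation = 1/1.07·[0.9250·17.6500 + 0.0750·33.0500] = 17.5748; exercise value = 21.5000 > continuation, so V_d = 21.5000 (exercise)
Node 0 (S = 55): continuation = 1/1.07·[0.9250·1.2371 + 0.0750·21.5000] = 2.5765; exercise value = 5.0000 > continuation, so V_0 = 5.0000 (exercise)

£5.00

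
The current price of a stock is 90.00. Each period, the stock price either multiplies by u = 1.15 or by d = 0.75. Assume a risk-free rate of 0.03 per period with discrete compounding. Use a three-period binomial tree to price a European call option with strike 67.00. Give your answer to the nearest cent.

30.92

Risk-neutral probability p = (1 + 0.03 − 0.75)/(1.15 − 0.75) = 0.2800/0.4000 = 0.7000
Terminal stock prices: S_uuu = 136.9, S_uud = 89.27, S_udd = 58.22, S_ddd = 37.97
Terminal payoffs (S − K): max(69.88, 0) = 69.88, max(22.27, 0) = 22.27, max(-8.781, 0) = 0, max(-29.03, 0) = 0
Node uu (S = 119): V_uu = 1/1.03·[0.7000·69.8787 + 0.3000·22.2687] = 53.9765
Node ud (S = 77.62): V_ud = 1/1.03·[0.7000·22.2687 + 0.3000·0.0000] = 15.1341
Node dd (S = 50.62): V_dd = 1/1.03·[0.7000·0.0000 + 0.3000·0.0000] = 0.0000
Node u (S = 103.5): V_u = 1/1.03·[0.7000·53.9765 + 0.3000·15.1341] = 41.0910
Node d (S = 67.5): V_d = 1/1.03·[0.7000·15.1341 + 0.3000·0.0000] = 10.2853
Node 0 (S = 90): V_0 = 1/1.03·[0.7000·41.0910 + 0.3000·10.2853] = 30.9217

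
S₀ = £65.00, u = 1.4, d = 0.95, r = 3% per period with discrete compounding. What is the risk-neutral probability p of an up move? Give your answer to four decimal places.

p = 0.1778

Risk-neutral probability p = (1 + 0.03 − 0.95)/(1.4 − 0.95) = 0.0800/0.4500 = 0.1778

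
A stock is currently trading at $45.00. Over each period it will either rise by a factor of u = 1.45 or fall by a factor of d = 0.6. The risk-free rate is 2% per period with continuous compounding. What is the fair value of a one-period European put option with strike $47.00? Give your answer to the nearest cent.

$9.91

Risk-neutral probability p = (e^0.02 − 0.6)/(1.45 − 0.6) = 0.4202/0.8500 = 0.4944
Terminal stock prices: S_u = 65.25, S_d = 27
Terminal payoffs (K − S): max(-18.25, 0) = 0, max(20, 0) = 20
Node 0 (S = 45): V_0 = e^(−0.02)·[0.4944·0.0000 + 0.5056·20.0000] = 9.9127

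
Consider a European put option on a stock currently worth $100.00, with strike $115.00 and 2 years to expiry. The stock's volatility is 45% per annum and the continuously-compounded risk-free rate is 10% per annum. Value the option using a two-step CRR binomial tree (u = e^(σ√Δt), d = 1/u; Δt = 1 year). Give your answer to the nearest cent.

$21.21

CRR parameters: u = e^(σ√Δt) = e^(0.45·√1) = 1.5683, d = 1/u = 0.6376
Per-period rate: rΔt = 0.1·1 = 0.1, so R = e^0.1 = 1.1052
Risk-neutral probability p = (e^0.1 − 0.6376)/(1.5683 − 0.6376) = 0.4675/0.9307 = 0.5024
Terminal stock prices: S_uu = 246, S_ud = 100, S_dd = 40.66
Terminal payoffs (K − S): max(-131, 0) = 0, max(15, 0) = 15, max(74.34, 0) = 74.34
Node u (S = 156.8): V_u = e^(−0.1)·[0.5024·0.0000 + 0.4976·15.0000] = 6.7542
Node d (S = 63.76): V_d = e^(−0.1)·[0.5024·15.0000 + 0.4976·74.3430] = 40.2935
Node 0 (S = 100): V_0 = e^(−0.1)·[0.5024·6.7542 + 0.4976·40.2935] = 21.2135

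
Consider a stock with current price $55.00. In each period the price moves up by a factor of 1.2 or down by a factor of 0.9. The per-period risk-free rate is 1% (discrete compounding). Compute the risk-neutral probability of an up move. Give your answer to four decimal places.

Risk-neutral probability p = (1 + 0.01 − 0.9)/(1.2 − 0.9) = 0.1100/0.3000 = 0.3667

p = 0.3667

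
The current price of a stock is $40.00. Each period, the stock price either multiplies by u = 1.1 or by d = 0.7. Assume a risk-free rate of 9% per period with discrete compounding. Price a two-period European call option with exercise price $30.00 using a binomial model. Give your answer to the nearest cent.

Risk-neutral probability p = (1 + 0.09 − 0.7)/(1.1 − 0.7) = 0.3900/0.4000 = 0.9750
Terminal stock prices: S_uu = 48.4, S_ud = 30.8, S_dd = 19.6
Terminal payoffs (S − K): max(18.4, 0) = 18.4, max(0.8, 0) = 0.8, max(-10.4, 0) = 0
Node u (S = 44): V_u = 1/1.09·[0.9750·18.4000 + 0.0250·0.8000] = 16.4771
Node d (S = 28): V_d = 1/1.09·[0.9750·0.8000 + 0.0250·0.0000] = 0.7156
Node 0 (S = 40): V_0 = 1/1.09·[0.9750·16.4771 + 0.0250·0.7156] = 14.7551

$14.76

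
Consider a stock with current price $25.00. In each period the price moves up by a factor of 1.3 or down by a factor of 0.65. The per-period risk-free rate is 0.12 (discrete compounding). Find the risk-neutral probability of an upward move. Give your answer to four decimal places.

p = 0.7231

Risk-neutral probability p = (1 + 0.12 − 0.65)/(1.3 − 0.65) = 0.4700/0.6500 = 0.7231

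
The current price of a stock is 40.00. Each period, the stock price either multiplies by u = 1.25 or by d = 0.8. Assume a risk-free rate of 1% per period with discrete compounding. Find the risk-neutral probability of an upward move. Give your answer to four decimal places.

Risk-neutral probability p = (1 + 0.01 − 0.8)/(1.25 − 0.8) = 0.2100/0.4500 = 0.4667

p = 0.4667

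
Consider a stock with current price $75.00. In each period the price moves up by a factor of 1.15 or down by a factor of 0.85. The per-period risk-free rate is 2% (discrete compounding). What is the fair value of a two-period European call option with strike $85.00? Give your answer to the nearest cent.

$4.38

Risk-neutral probability p = (1 + 0.02 − 0.85)/(1.15 − 0.85) = 0.1700/0.3000 = 0.5667
Terminal stock prices: S_uu = 99.19, S_ud = 73.31, S_dd = 54.19
Terminal payoffs (S − K): max(14.19, 0) = 14.19, max(-11.69, 0) = 0, max(-30.81, 0) = 0
Node u (S = 86.25): V_u = 1/1.02·[0.5667·14.1875 + 0.4333·0.0000] = 7.8819
Node d (S = 63.75): V_d = 1/1.02·[0.5667·0.0000 + 0.4333·0.0000] = 0.0000
Node 0 (S = 75): V_0 = 1/1.02·[0.5667·7.8819 + 0.4333·0.0000] = 4.3789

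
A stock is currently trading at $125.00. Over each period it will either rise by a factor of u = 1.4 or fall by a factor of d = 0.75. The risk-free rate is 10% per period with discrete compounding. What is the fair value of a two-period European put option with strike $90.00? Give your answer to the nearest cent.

$3.47

Risk-neutral probability p = (1 + 0.1 − 0.75)/(1.4 − 0.75) = 0.3500/0.6500 = 0.5385
Terminal stock prices: S_uu = 245, S_ud = 131.2, S_dd = 70.31
Terminal payoffs (K − S): max(-155, 0) = 0, max(-41.25, 0) = 0, max(19.69, 0) = 19.69
Node u (S = 175): V_u = 1/1.1·[0.5385·0.0000 + 0.4615·0.0000] = 0.0000
Node d (S = 93.75): V_d = 1/1.1·[0.5385·0.0000 + 0.4615·19.6875] = 8.2605
Node 0 (S = 125): V_0 = 1/1.1·[0.5385·0.0000 + 0.4615·8.2605] = 3.4659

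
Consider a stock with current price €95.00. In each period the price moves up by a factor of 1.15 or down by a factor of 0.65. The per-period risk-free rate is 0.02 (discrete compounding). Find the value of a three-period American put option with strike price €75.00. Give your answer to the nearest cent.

Risk-neutral probability p = (1 + 0.02 − 0.65)/(1.15 − 0.65) = 0.3700/0.5000 = 0.7400
Terminal stock prices: S_uuu = 144.5, S_uud = 81.66, S_udd = 46.16, S_ddd = 26.09
Terminal payoffs (K − S): max(-69.48, 0) = 0, max(-6.664, 0) = 0, max(28.84, 0) = 28.84, max(48.91, 0) = 48.91
Node uu (S = 125.6): continuation = 1/1.02·[0.7400·0.0000 + 0.2600·0.0000] = 0.0000; exercise value = 0.0000 ≤ continuation, so V_uu = 0.0000
Node ud (S = 71.01): continuation = 1/1.02·[0.7400·0.0000 + 0.2600·28.8419] = 7.3519; exercise value = 3.9875 ≤ continuation, so V_ud = 7.3519
Node dd (S = 40.14): continuation = 1/1.02·[0.7400·28.8419 + 0.2600·48.9106] = 33.3919; exercise value = 34.8625 > continuation, so V_dd = 34.8625 (exercise)
Node u (S = 109.2): continuation = 1/1.02·[0.7400·0.0000 + 0.2600·7.3519] = 1.8740; exercise value = 0.0000 ≤ continuation, so V_u = 1.8740
Node d (S = 61.75): continuation = 1/1.02·[0.7400·7.3519 + 0.2600·34.8625] = 14.2202; exercise value = 13.2500 ≤ continuation, so V_d = 14.2202
Node 0 (S = 95): continuation = 1/1.02·[0.7400·1.8740 + 0.2600·14.2202] = 4.9843; exercise value = 0.0000 ≤ continuation, so V_0 = 4.9843

€4.98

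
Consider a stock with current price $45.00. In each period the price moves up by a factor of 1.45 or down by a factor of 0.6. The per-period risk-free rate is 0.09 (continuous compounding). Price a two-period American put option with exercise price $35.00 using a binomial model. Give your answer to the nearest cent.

Risk-neutral probability p = (e^0.09 − 0.6)/(1.45 − 0.6) = 0.4942/0.8500 = 0.5814
Terminal stock prices: S_uu = 94.61, S_ud = 39.15, S_dd = 16.2
Terminal payoffs (K − S): max(-59.61, 0) = 0, max(-4.15, 0) = 0, max(18.8, 0) = 18.8
Node u (S = 65.25): continuation = e^(−0.09)·[0.5814·0.0000 + 0.4186·0.0000] = 0.0000; exercise value = 0.0000 ≤ continuation, so V_u = 0.0000
Node d (S = 27): continuation = e^(−0.09)·[0.5814·0.0000 + 0.4186·18.8000] = 7.1927; exercise value = 8.0000 > continuation, so V_d = 8.0000 (exercise)
Node 0 (S = 45): continuation = e^(−0.09)·[0.5814·0.0000 + 0.4186·8.0000] = 3.0607; exercise value = 0.0000 ≤ continuation, so V_0 = 3.0607

$3.06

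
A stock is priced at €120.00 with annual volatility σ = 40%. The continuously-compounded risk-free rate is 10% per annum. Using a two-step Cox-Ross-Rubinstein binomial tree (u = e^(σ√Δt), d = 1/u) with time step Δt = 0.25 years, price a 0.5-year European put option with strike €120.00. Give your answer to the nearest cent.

€8.92

CRR parameters: u = e^(σ√Δt) = e^(0.4·√0.25) = 1.2214, d = 1/u = 0.8187
Per-period rate: rΔt = 0.1·0.25 = 0.025, so R = e^0.025 = 1.0253
Risk-neutral probability p = (e^0.025 − 0.8187)/(1.2214 − 0.8187) = 0.2066/0.4027 = 0.5130
Terminal stock prices: S_uu = 179, S_ud = 120, S_dd = 80.44
Terminal payoffs (K − S): max(-59.02, 0) = 0, max(0, 0) = 0, max(39.56, 0) = 39.56
Node u (S = 146.6): V_u = e^(−0.025)·[0.5130·0.0000 + 0.4870·0.0000] = 0.0000
Node d (S = 98.25): V_d = e^(−0.025)·[0.5130·0.0000 + 0.4870·39.5616] = 18.7895
Node 0 (S = 120): V_0 = e^(−0.025)·[0.5130·0.0000 + 0.4870·18.7895] = 8.9239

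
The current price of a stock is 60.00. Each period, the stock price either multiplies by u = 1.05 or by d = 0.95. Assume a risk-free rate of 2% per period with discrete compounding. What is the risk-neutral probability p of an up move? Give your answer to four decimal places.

p = 0.7000

Risk-neutral probability p = (1 + 0.02 − 0.95)/(1.05 − 0.95) = 0.0700/0.1000 = 0.7000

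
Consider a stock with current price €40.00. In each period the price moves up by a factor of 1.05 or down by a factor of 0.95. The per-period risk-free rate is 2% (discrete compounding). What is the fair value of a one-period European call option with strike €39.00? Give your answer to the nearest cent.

€2.06

Risk-neutral probability p = (1 + 0.02 − 0.95)/(1.05 − 0.95) = 0.0700/0.1000 = 0.7000
Terminal stock prices: S_u = 42, S_d = 38
Terminal payoffs (S − K): max(3, 0) = 3, max(-1, 0) = 0
Node 0 (S = 40): V_0 = 1/1.02·[0.7000·3.0000 + 0.3000·0.0000] = 2.0588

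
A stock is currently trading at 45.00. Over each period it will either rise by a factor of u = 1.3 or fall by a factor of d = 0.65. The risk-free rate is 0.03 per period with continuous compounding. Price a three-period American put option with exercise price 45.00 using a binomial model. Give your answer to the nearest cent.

Risk-neutral probability p = (e^0.03 − 0.65)/(1.3 − 0.65) = 0.3805/0.6500 = 0.5853
Terminal stock prices: S_uuu = 98.87, S_uud = 49.43, S_udd = 24.72, S_ddd = 12.36
Terminal payoffs (K − S): max(-53.87, 0) = 0, max(-4.433, 0) = 0, max(20.28, 0) = 20.28, max(32.64, 0) = 32.64
Node uu (S = 76.05): continuation = e^(−0.03)·[0.5853·0.0000 + 0.4147·0.0000] = 0.0000; exercise value = 0.0000 ≤ continuation, so V_uu = 0.0000
Node ud (S = 38.02): continuation = e^(−0.03)·[0.5853·0.0000 + 0.4147·20.2837] = 8.1628; exercise value = 6.9750 ≤ continuation, so V_ud = 8.1628
Node dd (S = 19.01): continuation = e^(−0.03)·[0.5853·20.2837 + 0.4147·32.6419] = 24.6575; exercise value = 25.9875 > continuation, so V_dd = 25.9875 (exercise)
Node u (S = 58.5): continuation = e^(−0.03)·[0.5853·0.0000 + 0.4147·8.1628] = 3.2849; exercise value = 0.0000 ≤ continuation, so V_u = 3.2849
Node d (S = 29.25): continuation = e^(−0.03)·[0.5853·8.1628 + 0.4147·25.9875] = 15.0947; exercise value = 15.7500 > continuation, so V_d = 15.7500 (exercise)
Node 0 (S = 45): continuation = e^(−0.03)·[0.5853·3.2849 + 0.4147·15.7500] = 8.2042; exercise value = 0.0000 ≤ continuation, so V_0 = 8.2042

8.20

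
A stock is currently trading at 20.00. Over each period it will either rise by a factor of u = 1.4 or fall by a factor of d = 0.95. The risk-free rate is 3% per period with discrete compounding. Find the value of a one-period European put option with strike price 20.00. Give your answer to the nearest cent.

0.80

Risk-neutral probability p = (1 + 0.03 − 0.95)/(1.4 − 0.95) = 0.0800/0.4500 = 0.1778
Terminal stock prices: S_u = 28, S_d = 19
Terminal payoffs (K − S): max(-8, 0) = 0, max(1, 0) = 1
Node 0 (S = 20): V_0 = 1/1.03·[0.1778·0.0000 + 0.8222·1.0000] = 0.7983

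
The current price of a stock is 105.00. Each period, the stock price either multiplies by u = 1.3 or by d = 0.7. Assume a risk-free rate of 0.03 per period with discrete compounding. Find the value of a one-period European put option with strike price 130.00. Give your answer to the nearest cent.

Risk-neutral probability p = (1 + 0.03 − 0.7)/(1.3 − 0.7) = 0.3300/0.6000 = 0.5500
Terminal stock prices: S_u = 136.5, S_d = 73.5
Terminal payoffs (K − S): max(-6.5, 0) = 0, max(56.5, 0) = 56.5
Node 0 (S = 105): V_0 = 1/1.03·[0.5500·0.0000 + 0.4500·56.5000] = 24.6845

24.68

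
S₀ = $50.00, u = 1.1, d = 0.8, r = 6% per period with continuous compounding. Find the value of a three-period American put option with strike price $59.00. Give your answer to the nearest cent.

Risk-neutral probability p = (e^0.06 − 0.8)/(1.1 − 0.8) = 0.2618/0.3000 = 0.8728
Terminal stock prices: S_uuu = 66.55, S_uud = 48.4, S_udd = 35.2, S_ddd = 25.6
Terminal payoffs (K − S): max(-7.55, 0) = 0, max(10.6, 0) = 10.6, max(23.8, 0) = 23.8, max(33.4, 0) = 33.4
Node uu (S = 60.5): continuation = e^(−0.06)·[0.8728·0.0000 + 0.1272·10.6000] = 1.2699; exercise value = 0.0000 ≤ continuation, so V_uu = 1.2699
Node ud (S = 44): continuation = e^(−0.06)·[0.8728·10.6000 + 0.1272·23.8000] = 11.5641; exercise value = 15.0000 > continuation, so V_ud = 15.0000 (exercise)
Node dd (S = 32): continuation = e^(−0.06)·[0.8728·23.8000 + 0.1272·33.4000] = 23.5641; exercise value = 27.0000 > continuation, so V_dd = 27.0000 (exercise)
Node u (S = 55): continuation = e^(−0.06)·[0.8728·1.2699 + 0.1272·15.0000] = 2.8409; exercise value = 4.0000 > continuation, so V_u = 4.0000 (exercise)
Node d (S = 40): continuation = e^(−0.06)·[0.8728·15.0000 + 0.1272·27.0000] = 15.5641; exercise value = 19.0000 > continuation, so V_d = 19.0000 (exercise)
Node 0 (S = 50): continuation = e^(−0.06)·[0.8728·4.0000 + 0.1272·19.0000] = 5.5641; exercise value = 9.0000 > continuation, so V_0 = 9.0000 (exercise)

$9.00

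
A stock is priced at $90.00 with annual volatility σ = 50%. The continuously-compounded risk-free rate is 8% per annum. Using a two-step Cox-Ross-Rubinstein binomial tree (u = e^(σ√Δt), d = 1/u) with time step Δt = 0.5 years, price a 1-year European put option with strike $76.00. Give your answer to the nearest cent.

$8.23

CRR parameters: u = e^(σ√Δt) = e^(0.5·√0.5) = 1.4241, d = 1/u = 0.7022
Per-period rate: rΔt = 0.08·0.5 = 0.04, so R = e^0.04 = 1.0408
Risk-neutral probability p = (e^0.04 − 0.7022)/(1.4241 − 0.7022) = 0.3386/0.7219 = 0.4691
Terminal stock prices: S_uu = 182.5, S_ud = 90, S_dd = 44.38
Terminal payoffs (K − S): max(-106.5, 0) = 0, max(-14, 0) = 0, max(31.62, 0) = 31.62
Node u (S = 128.2): V_u = e^(−0.04)·[0.4691·0.0000 + 0.5309·0.0000] = 0.0000
Node d (S = 63.2): V_d = e^(−0.04)·[0.4691·0.0000 + 0.5309·31.6238] = 16.1323
Node 0 (S = 90): V_0 = e^(−0.04)·[0.4691·0.0000 + 0.5309·16.1323] = 8.2296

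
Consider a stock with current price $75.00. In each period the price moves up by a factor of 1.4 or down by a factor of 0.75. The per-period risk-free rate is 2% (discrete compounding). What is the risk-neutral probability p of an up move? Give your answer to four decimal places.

p = 0.4154

Risk-neutral probability p = (1 + 0.02 − 0.75)/(1.4 − 0.75) = 0.2700/0.6500 = 0.4154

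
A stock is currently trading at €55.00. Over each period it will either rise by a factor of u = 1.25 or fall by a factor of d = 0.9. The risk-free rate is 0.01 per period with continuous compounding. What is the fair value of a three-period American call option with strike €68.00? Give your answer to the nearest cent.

Risk-neutral probability p = (e^0.01 − 0.9)/(1.25 − 0.9) = 0.1101/0.3500 = 0.3144
Terminal stock prices: S_uuu = 107.4, S_uud = 77.34, S_udd = 55.69, S_ddd = 40.1
Terminal payoffs (S − K): max(39.42, 0) = 39.42, max(9.344, 0) = 9.344, max(-12.31, 0) = 0, max(-27.9, 0) = 0
Node uu (S = 85.94): continuation = e^(−0.01)·[0.3144·39.4219 + 0.6856·9.3438] = 18.6141; exercise value = 17.9375 ≤ continuation, so V_uu = 18.6141
Node ud (S = 61.88): continuation = e^(−0.01)·[0.3144·9.3438 + 0.6856·0.0000] = 2.9087; exercise value = 0.0000 ≤ continuation, so V_ud = 2.9087
Node dd (S = 44.55): continuation = e^(−0.01)·[0.3144·0.0000 + 0.6856·0.0000] = 0.0000; exercise value = 0.0000 ≤ continuation, so V_dd = 0.0000
Node u (S = 68.75): continuation = e^(−0.01)·[0.3144·18.6141 + 0.6856·2.9087] = 7.7689; exercise value = 0.7500 ≤ continuation, so V_u = 7.7689
Node d (S = 49.5): continuation = e^(−0.01)·[0.3144·2.9087 + 0.6856·0.0000] = 0.9055; exercise value = 0.0000 ≤ continuation, so V_d = 0.9055
Node 0 (S = 55): continuation = e^(−0.01)·[0.3144·7.7689 + 0.6856·0.9055] = 3.0330; exercise value = 0.0000 ≤ continuation, so V_0 = 3.0330

€3.03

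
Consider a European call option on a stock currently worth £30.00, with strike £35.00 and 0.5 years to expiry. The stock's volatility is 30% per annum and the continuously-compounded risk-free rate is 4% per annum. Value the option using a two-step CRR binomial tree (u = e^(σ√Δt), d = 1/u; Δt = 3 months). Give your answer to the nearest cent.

£1.32

CRR parameters: u = e^(σ√Δt) = e^(0.3·√0.25) = 1.1618, d = 1/u = 0.8607
Per-period rate: rΔt = 0.04·0.25 = 0.01, so R = e^0.01 = 1.0101
Risk-neutral probability p = (e^0.01 − 0.8607)/(1.1618 − 0.8607) = 0.1493/0.3011 = 0.4959
Terminal stock prices: S_uu = 40.5, S_ud = 30, S_dd = 22.22
Terminal payoffs (S − K): max(5.496, 0) = 5.496, max(-5, 0) = 0, max(-12.78, 0) = 0
Node u (S = 34.86): V_u = e^(−0.01)·[0.4959·5.4958 + 0.5041·0.0000] = 2.6985
Node d (S = 25.82): V_d = e^(−0.01)·[0.4959·0.0000 + 0.5041·0.0000] = 0.0000
Node 0 (S = 30): V_0 = e^(−0.01)·[0.4959·2.6985 + 0.5041·0.0000] = 1.3250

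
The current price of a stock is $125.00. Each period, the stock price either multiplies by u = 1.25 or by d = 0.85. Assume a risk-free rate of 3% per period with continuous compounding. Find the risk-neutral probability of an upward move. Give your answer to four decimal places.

p = 0.4511

Risk-neutral probability p = (e^0.03 − 0.85)/(1.25 − 0.85) = 0.1805/0.4000 = 0.4511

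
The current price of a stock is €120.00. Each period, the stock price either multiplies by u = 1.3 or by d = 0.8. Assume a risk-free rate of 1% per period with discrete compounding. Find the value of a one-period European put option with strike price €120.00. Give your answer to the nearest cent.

Risk-neutral probability p = (1 + 0.01 − 0.8)/(1.3 − 0.8) = 0.2100/0.5000 = 0.4200
Terminal stock prices: S_u = 156, S_d = 96
Terminal payoffs (K − S): max(-36, 0) = 0, max(24, 0) = 24
Node 0 (S = 120): V_0 = 1/1.01·[0.4200·0.0000 + 0.5800·24.0000] = 13.7822

€13.78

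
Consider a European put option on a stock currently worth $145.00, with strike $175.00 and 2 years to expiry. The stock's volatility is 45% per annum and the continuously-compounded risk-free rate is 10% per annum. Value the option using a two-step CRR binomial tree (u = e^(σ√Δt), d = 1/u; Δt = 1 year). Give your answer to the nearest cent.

CRR parameters: u = e^(σ√Δt) = e^(0.45·√1) = 1.5683, d = 1/u = 0.6376
Per-period rate: rΔt = 0.1·1 = 0.1, so R = e^0.1 = 1.1052
Risk-neutral probability p = (e^0.1 − 0.6376)/(1.5683 − 0.6376) = 0.4675/0.9307 = 0.5024
Terminal stock prices: S_uu = 356.6, S_ud = 145, S_dd = 58.95
Terminal payoffs (K − S): max(-181.6, 0) = 0, max(30, 0) = 30, max(116, 0) = 116
Node u (S = 227.4): V_u = e^(−0.1)·[0.5024·0.0000 + 0.4976·30.0000] = 13.5084
Node d (S = 92.46): V_d = e^(−0.1)·[0.5024·30.0000 + 0.4976·116.0474] = 65.8905
Node 0 (S = 145): V_0 = e^(−0.1)·[0.5024·13.5084 + 0.4976·65.8905] = 35.8094

$35.81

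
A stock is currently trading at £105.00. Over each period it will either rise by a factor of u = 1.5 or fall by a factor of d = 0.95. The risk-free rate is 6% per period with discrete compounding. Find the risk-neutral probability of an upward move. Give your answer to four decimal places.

Risk-neutral probability p = (1 + 0.06 − 0.95)/(1.5 − 0.95) = 0.1100/0.5500 = 0.2000

p = 0.2000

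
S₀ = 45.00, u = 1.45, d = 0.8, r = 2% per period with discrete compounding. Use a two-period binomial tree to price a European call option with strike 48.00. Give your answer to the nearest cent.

6.94

Risk-neutral probability p = (1 + 0.02 − 0.8)/(1.45 − 0.8) = 0.2200/0.6500 = 0.3385
Terminal stock prices: S_uu = 94.61, S_ud = 52.2, S_dd = 28.8
Terminal payoffs (S − K): max(46.61, 0) = 46.61, max(4.2, 0) = 4.2, max(-19.2, 0) = 0
Node u (S = 65.25): V_u = 1/1.02·[0.3385·46.6125 + 0.6615·4.2000] = 18.1912
Node d (S = 36): V_d = 1/1.02·[0.3385·4.2000 + 0.6615·0.0000] = 1.3937
Node 0 (S = 45): V_0 = 1/1.02·[0.3385·18.1912 + 0.6615·1.3937] = 6.9402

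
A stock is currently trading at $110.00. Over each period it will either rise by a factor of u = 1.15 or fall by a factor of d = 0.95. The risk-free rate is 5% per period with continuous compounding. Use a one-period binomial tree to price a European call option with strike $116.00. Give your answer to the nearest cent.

Risk-neutral probability p = (e^0.05 − 0.95)/(1.15 − 0.95) = 0.1013/0.2000 = 0.5064
Terminal stock prices: S_u = 126.5, S_d = 104.5
Terminal payoffs (S − K): max(10.5, 0) = 10.5, max(-11.5, 0) = 0
Node 0 (S = 110): V_0 = e^(−0.05)·[0.5064·10.5000 + 0.4936·0.0000] = 5.0574

$5.06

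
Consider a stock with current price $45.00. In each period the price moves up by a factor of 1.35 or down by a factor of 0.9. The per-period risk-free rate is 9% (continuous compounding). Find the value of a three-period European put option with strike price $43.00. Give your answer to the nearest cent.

Risk-neutral probability p = (e^0.09 − 0.9)/(1.35 − 0.9) = 0.1942/0.4500 = 0.4315
Terminal stock prices: S_uuu = 110.7, S_uud = 73.81, S_udd = 49.21, S_ddd = 32.81
Terminal payoffs (K − S): max(-67.72, 0) = 0, max(-30.81, 0) = 0, max(-6.208, 0) = 0, max(10.19, 0) = 10.19
Node uu (S = 82.01): V_uu = e^(−0.09)·[0.4315·0.0000 + 0.5685·0.0000] = 0.0000
Node ud (S = 54.68): V_ud = e^(−0.09)·[0.4315·0.0000 + 0.5685·0.0000] = 0.0000
Node dd (S = 36.45): V_dd = e^(−0.09)·[0.4315·0.0000 + 0.5685·10.1950] = 5.2970
Node u (S = 60.75): V_u = e^(−0.09)·[0.4315·0.0000 + 0.5685·0.0000] = 0.0000
Node d (S = 40.5): V_d = e^(−0.09)·[0.4315·0.0000 + 0.5685·5.2970] = 2.7522
Node 0 (S = 45): V_0 = e^(−0.09)·[0.4315·0.0000 + 0.5685·2.7522] = 1.4300

$1.43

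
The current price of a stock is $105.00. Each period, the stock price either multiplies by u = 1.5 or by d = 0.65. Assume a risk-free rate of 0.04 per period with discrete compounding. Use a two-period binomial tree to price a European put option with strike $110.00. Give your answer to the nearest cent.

Risk-neutral probability p = (1 + 0.04 − 0.65)/(1.5 − 0.65) = 0.3900/0.8500 = 0.4588
Terminal stock prices: S_uu = 236.2, S_ud = 102.4, S_dd = 44.36
Terminal payoffs (K − S): max(-126.2, 0) = 0, max(7.625, 0) = 7.625, max(65.64, 0) = 65.64
Node u (S = 157.5): V_u = 1/1.04·[0.4588·0.0000 + 0.5412·7.6250] = 3.9678
Node d (S = 68.25): V_d = 1/1.04·[0.4588·7.6250 + 0.5412·65.6375] = 37.5192
Node 0 (S = 105): V_0 = 1/1.04·[0.4588·3.9678 + 0.5412·37.5192] = 21.2741

$21.27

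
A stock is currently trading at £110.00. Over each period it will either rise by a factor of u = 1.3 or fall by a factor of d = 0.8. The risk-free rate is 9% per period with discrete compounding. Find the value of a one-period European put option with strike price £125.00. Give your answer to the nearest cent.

Risk-neutral probability p = (1 + 0.09 − 0.8)/(1.3 − 0.8) = 0.2900/0.5000 = 0.5800
Terminal stock prices: S_u = 143, S_d = 88
Terminal payoffs (K − S): max(-18, 0) = 0, max(37, 0) = 37
Node 0 (S = 110): V_0 = 1/1.09·[0.5800·0.0000 + 0.4200·37.0000] = 14.2569

£14.26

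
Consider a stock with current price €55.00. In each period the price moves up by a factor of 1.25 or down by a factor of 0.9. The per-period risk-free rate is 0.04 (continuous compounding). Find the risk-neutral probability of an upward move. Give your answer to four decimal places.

Risk-neutral probability p = (e^0.04 − 0.9)/(1.25 − 0.9) = 0.1408/0.3500 = 0.4023

p = 0.4023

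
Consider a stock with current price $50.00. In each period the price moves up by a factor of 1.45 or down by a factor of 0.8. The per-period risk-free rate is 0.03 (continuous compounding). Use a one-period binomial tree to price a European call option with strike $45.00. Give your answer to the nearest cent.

Risk-neutral probability p = (e^0.03 − 0.8)/(1.45 − 0.8) = 0.2305/0.6500 = 0.3545
Terminal stock prices: S_u = 72.5, S_d = 40
Terminal payoffs (S − K): max(27.5, 0) = 27.5, max(-5, 0) = 0
Node 0 (S = 50): V_0 = e^(−0.03)·[0.3545·27.5000 + 0.6455·0.0000] = 9.4618

$9.46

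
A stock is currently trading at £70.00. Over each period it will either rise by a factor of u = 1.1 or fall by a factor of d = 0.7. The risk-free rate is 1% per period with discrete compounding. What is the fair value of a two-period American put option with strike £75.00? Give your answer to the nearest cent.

Risk-neutral probability p = (1 + 0.01 − 0.7)/(1.1 − 0.7) = 0.3100/0.4000 = 0.7750
Terminal stock prices: S_uu = 84.7, S_ud = 53.9, S_dd = 34.3
Terminal payoffs (K − S): max(-9.7, 0) = 0, max(21.1, 0) = 21.1, max(40.7, 0) = 40.7
Node u (S = 77): continuation = 1/1.01·[0.7750·0.0000 + 0.2250·21.1000] = 4.7005; exercise value = 0.0000 ≤ continuation, so V_u = 4.7005
Node d (S = 49): continuation = 1/1.01·[0.7750·21.1000 + 0.2250·40.7000] = 25.2574; exercise value = 26.0000 > continuation, so V_d = 26.0000 (exercise)
Node 0 (S = 70): continuation = 1/1.01·[0.7750·4.7005 + 0.2250·26.0000] = 9.3989; exercise value = 5.0000 ≤ continuation, so V_0 = 9.3989

£9.40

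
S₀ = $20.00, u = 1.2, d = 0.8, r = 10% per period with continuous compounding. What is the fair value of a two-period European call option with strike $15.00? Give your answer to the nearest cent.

Risk-neutral probability p = (e^0.1 − 0.8)/(1.2 − 0.8) = 0.3052/0.4000 = 0.7629
Terminal stock prices: S_uu = 28.8, S_ud = 19.2, S_dd = 12.8
Terminal payoffs (S − K): max(13.8, 0) = 13.8, max(4.2, 0) = 4.2, max(-2.2, 0) = 0
Node u (S = 24): V_u = e^(−0.1)·[0.7629·13.8000 + 0.2371·4.2000] = 10.4274
Node d (S = 16): V_d = e^(−0.1)·[0.7629·4.2000 + 0.2371·0.0000] = 2.8994
Node 0 (S = 20): V_0 = e^(−0.1)·[0.7629·10.4274 + 0.2371·2.8994] = 7.8203

$7.82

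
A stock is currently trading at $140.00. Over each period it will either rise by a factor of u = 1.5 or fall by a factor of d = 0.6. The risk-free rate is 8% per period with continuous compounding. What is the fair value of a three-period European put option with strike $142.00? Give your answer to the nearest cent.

Risk-neutral probability p = (e^0.08 − 0.6)/(1.5 − 0.6) = 0.4833/0.9000 = 0.5370
Terminal stock prices: S_uuu = 472.5, S_uud = 189, S_udd = 75.6, S_ddd = 30.24
Terminal payoffs (K − S): max(-330.5, 0) = 0, max(-47, 0) = 0, max(66.4, 0) = 66.4, max(111.8, 0) = 111.8
Node uu (S = 315): V_uu = e^(−0.08)·[0.5370·0.0000 + 0.4630·0.0000] = 0.0000
Node ud (S = 126): V_ud = e^(−0.08)·[0.5370·0.0000 + 0.4630·66.4000] = 28.3804
Node dd (S = 50.4): V_dd = e^(−0.08)·[0.5370·66.4000 + 0.4630·111.7600] = 80.6825
Node u (S = 210): V_u = e^(−0.08)·[0.5370·0.0000 + 0.4630·28.3804] = 12.1303
Node d (S = 84): V_d = e^(−0.08)·[0.5370·28.3804 + 0.4630·80.6825] = 48.5532
Node 0 (S = 140): V_0 = e^(−0.08)·[0.5370·12.1303 + 0.4630·48.5532] = 26.7654

$26.77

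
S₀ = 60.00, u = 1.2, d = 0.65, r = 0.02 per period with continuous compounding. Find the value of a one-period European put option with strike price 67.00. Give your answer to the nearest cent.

Risk-neutral probability p = (e^0.02 − 0.65)/(1.2 − 0.65) = 0.3702/0.5500 = 0.6731
Terminal stock prices: S_u = 72, S_d = 39
Terminal payoffs (K − S): max(-5, 0) = 0, max(28, 0) = 28
Node 0 (S = 60): V_0 = e^(−0.02)·[0.6731·0.0000 + 0.3269·28.0000] = 8.9721

8.97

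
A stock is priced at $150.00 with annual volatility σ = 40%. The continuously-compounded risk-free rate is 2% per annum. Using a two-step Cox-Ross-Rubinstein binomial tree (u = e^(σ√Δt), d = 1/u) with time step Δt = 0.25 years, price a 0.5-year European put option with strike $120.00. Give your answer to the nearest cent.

$5.56

CRR parameters: u = e^(σ√Δt) = e^(0.4·√0.25) = 1.2214, d = 1/u = 0.8187
Per-period rate: rΔt = 0.02·0.25 = 0.005, so R = e^0.005 = 1.0050
Risk-neutral probability p = (e^0.005 − 0.8187)/(1.2214 − 0.8187) = 0.1863/0.4027 = 0.4626
Terminal stock prices: S_uu = 223.8, S_ud = 150, S_dd = 100.5
Terminal payoffs (K − S): max(-103.8, 0) = 0, max(-30, 0) = 0, max(19.45, 0) = 19.45
Node u (S = 183.2): V_u = e^(−0.005)·[0.4626·0.0000 + 0.5374·0.0000] = 0.0000
Node d (S = 122.8): V_d = e^(−0.005)·[0.4626·0.0000 + 0.5374·19.4520] = 10.4011
Node 0 (S = 150): V_0 = e^(−0.005)·[0.4626·0.0000 + 0.5374·10.4011] = 5.5615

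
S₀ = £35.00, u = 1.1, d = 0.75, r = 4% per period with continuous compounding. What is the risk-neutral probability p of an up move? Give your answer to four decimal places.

p = 0.8309

Risk-neutral probability p = (e^0.04 − 0.75)/(1.1 − 0.75) = 0.2908/0.3500 = 0.8309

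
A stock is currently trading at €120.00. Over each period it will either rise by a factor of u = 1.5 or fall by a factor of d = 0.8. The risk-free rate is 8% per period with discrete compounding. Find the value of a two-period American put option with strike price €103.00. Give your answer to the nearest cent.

€8.09

Risk-neutral probability p = (1 + 0.08 − 0.8)/(1.5 − 0.8) = 0.2800/0.7000 = 0.4000
Terminal stock prices: S_uu = 270, S_ud = 144, S_dd = 76.8
Terminal payoffs (K − S): max(-167, 0) = 0, max(-41, 0) = 0, max(26.2, 0) = 26.2
Node u (S = 180): continuation = 1/1.08·[0.4000·0.0000 + 0.6000·0.0000] = 0.0000; exercise value = 0.0000 ≤ continuation, so V_u = 0.0000
Node d (S = 96): continuation = 1/1.08·[0.4000·0.0000 + 0.6000·26.2000] = 14.5556; exercise value = 7.0000 ≤ continuation, so V_d = 14.5556
Node 0 (S = 120): continuation = 1/1.08·[0.4000·0.0000 + 0.6000·14.5556] = 8.0864; exercise value = 0.0000 ≤ continuation, so V_0 = 8.0864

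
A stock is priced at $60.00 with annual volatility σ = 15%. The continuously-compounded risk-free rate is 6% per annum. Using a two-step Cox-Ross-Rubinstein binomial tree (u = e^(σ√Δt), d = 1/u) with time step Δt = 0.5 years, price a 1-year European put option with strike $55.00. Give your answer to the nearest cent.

$0.89

CRR parameters: u = e^(σ√Δt) = e^(0.15·√0.5) = 1.1119, d = 1/u = 0.8994
Per-period rate: rΔt = 0.06·0.5 = 0.03, so R = e^0.03 = 1.0305
Risk-neutral probability p = (e^0.03 − 0.8994)/(1.1119 − 0.8994) = 0.1311/0.2125 = 0.6168
Terminal stock prices: S_uu = 74.18, S_ud = 60, S_dd = 48.53
Terminal payoffs (K − S): max(-19.18, 0) = 0, max(-5, 0) = 0, max(6.469, 0) = 6.469
Node u (S = 66.71): V_u = e^(−0.03)·[0.6168·0.0000 + 0.3832·0.0000] = 0.0000
Node d (S = 53.96): V_d = e^(−0.03)·[0.6168·0.0000 + 0.3832·6.4685] = 2.4055
Node 0 (S = 60): V_0 = e^(−0.03)·[0.6168·0.0000 + 0.3832·2.4055] = 0.8945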